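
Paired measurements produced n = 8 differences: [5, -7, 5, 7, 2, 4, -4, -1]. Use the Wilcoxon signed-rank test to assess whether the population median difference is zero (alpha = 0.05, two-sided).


Step 1: Drop any zero differences (none here) and take |d_i|.
|d| = [5, 7, 5, 7, 2, 4, 4, 1]
Step 2: Midrank |d_i| (ties get averaged ranks).
ranks: |5|->5.5, |7|->7.5, |5|->5.5, |7|->7.5, |2|->2, |4|->3.5, |4|->3.5, |1|->1
Step 3: Attach original signs; sum ranks with positive sign and with negative sign.
W+ = 5.5 + 5.5 + 7.5 + 2 + 3.5 = 24
W- = 7.5 + 3.5 + 1 = 12
(Check: W+ + W- = 36 should equal n(n+1)/2 = 36.)
Step 4: Test statistic W = min(W+, W-) = 12.
Step 5: Ties in |d|, so use the tie-corrected normal approximation.
        E[W] = n(n+1)/4 = 8*9/4 = 18.
        Tie groups: |d|=4 (t=2), |d|=5 (t=2), |d|=7 (t=2); sum(t^3 - t) = 18.
        Var[W] = n(n+1)(2n+1)/24 - sum(t^3-t)/48 = 1224/24 - 18/48 = 50.625.
        z = (W - E[W]) / sqrt(Var[W]) = (12 - 18) / 7.1151 = -0.8433.
        Two-sided p = 2*Phi(z) = 0.399075.
Step 6: alpha = 0.05. fail to reject H0.

W+ = 24, W- = 12, W = min = 12, p = 0.399075, fail to reject H0.


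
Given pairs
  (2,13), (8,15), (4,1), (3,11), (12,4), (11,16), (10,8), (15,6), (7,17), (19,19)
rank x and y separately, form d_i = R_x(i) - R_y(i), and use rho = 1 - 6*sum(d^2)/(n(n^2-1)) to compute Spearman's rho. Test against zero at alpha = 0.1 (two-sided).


Step 1: Rank x and y separately (midranks; no ties here).
rank(x): 2->1, 8->5, 4->3, 3->2, 12->8, 11->7, 10->6, 15->9, 7->4, 19->10
rank(y): 13->6, 15->7, 1->1, 11->5, 4->2, 16->8, 8->4, 6->3, 17->9, 19->10
Step 2: d_i = R_x(i) - R_y(i); compute d_i^2.
  (1-6)^2=25, (5-7)^2=4, (3-1)^2=4, (2-5)^2=9, (8-2)^2=36, (7-8)^2=1, (6-4)^2=4, (9-3)^2=36, (4-9)^2=25, (10-10)^2=0
sum(d^2) = 144.
Step 3: rho = 1 - 6*144 / (10*(10^2 - 1)) = 1 - 864/990 = 0.127273.
Step 4: Under H0, t = rho * sqrt((n-2)/(1-rho^2)) = 0.3629 ~ t(8).
Step 5: Two-sided p-value from the t-distribution with 8 df = 0.726057.
Step 6: alpha = 0.1. fail to reject H0.

rho = 0.1273, p = 0.726057, fail to reject H0 at alpha = 0.1.


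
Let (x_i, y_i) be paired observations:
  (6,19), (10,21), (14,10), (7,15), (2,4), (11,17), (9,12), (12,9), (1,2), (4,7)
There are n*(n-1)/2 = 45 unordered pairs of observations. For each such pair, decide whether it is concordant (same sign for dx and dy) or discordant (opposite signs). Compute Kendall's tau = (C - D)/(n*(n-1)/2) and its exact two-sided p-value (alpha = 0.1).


Step 1: Enumerate the 45 unordered pairs (i,j) with i<j and classify each by sign(x_j-x_i) * sign(y_j-y_i).
  (1,2):dx=+4,dy=+2->C; (1,3):dx=+8,dy=-9->D; (1,4):dx=+1,dy=-4->D; (1,5):dx=-4,dy=-15->C
  (1,6):dx=+5,dy=-2->D; (1,7):dx=+3,dy=-7->D; (1,8):dx=+6,dy=-10->D; (1,9):dx=-5,dy=-17->C
  (1,10):dx=-2,dy=-12->C; (2,3):dx=+4,dy=-11->D; (2,4):dx=-3,dy=-6->C; (2,5):dx=-8,dy=-17->C
  (2,6):dx=+1,dy=-4->D; (2,7):dx=-1,dy=-9->C; (2,8):dx=+2,dy=-12->D; (2,9):dx=-9,dy=-19->C
  (2,10):dx=-6,dy=-14->C; (3,4):dx=-7,dy=+5->D; (3,5):dx=-12,dy=-6->C; (3,6):dx=-3,dy=+7->D
  (3,7):dx=-5,dy=+2->D; (3,8):dx=-2,dy=-1->C; (3,9):dx=-13,dy=-8->C; (3,10):dx=-10,dy=-3->C
  (4,5):dx=-5,dy=-11->C; (4,6):dx=+4,dy=+2->C; (4,7):dx=+2,dy=-3->D; (4,8):dx=+5,dy=-6->D
  (4,9):dx=-6,dy=-13->C; (4,10):dx=-3,dy=-8->C; (5,6):dx=+9,dy=+13->C; (5,7):dx=+7,dy=+8->C
  (5,8):dx=+10,dy=+5->C; (5,9):dx=-1,dy=-2->C; (5,10):dx=+2,dy=+3->C; (6,7):dx=-2,dy=-5->C
  (6,8):dx=+1,dy=-8->D; (6,9):dx=-10,dy=-15->C; (6,10):dx=-7,dy=-10->C; (7,8):dx=+3,dy=-3->D
  (7,9):dx=-8,dy=-10->C; (7,10):dx=-5,dy=-5->C; (8,9):dx=-11,dy=-7->C; (8,10):dx=-8,dy=-2->C
  (9,10):dx=+3,dy=+5->C
Step 2: C = 30, D = 15, total pairs = 45.
Step 3: tau = (C - D)/(n(n-1)/2) = (30 - 15)/45 = 0.333333.
Step 4: Exact two-sided p-value (enumerate n! = 3628800 permutations of y under H0): p = 0.216373.
Step 5: alpha = 0.1. fail to reject H0.

tau_b = 0.3333 (C=30, D=15), p = 0.216373, fail to reject H0.


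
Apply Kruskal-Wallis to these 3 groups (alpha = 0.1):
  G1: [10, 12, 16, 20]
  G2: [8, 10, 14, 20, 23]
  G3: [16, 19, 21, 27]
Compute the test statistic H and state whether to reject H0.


Step 1: Combine all N = 13 observations and assign midranks.
sorted (value, group, rank): (8,G2,1), (10,G1,2.5), (10,G2,2.5), (12,G1,4), (14,G2,5), (16,G1,6.5), (16,G3,6.5), (19,G3,8), (20,G1,9.5), (20,G2,9.5), (21,G3,11), (23,G2,12), (27,G3,13)
Step 2: Sum ranks within each group.
R_1 = 22.5 (n_1 = 4)
R_2 = 30 (n_2 = 5)
R_3 = 38.5 (n_3 = 4)
Step 3: H = 12/(N(N+1)) * sum(R_i^2/n_i) - 3(N+1)
     = 12/(13*14) * (22.5^2/4 + 30^2/5 + 38.5^2/4) - 3*14
     = 0.065934 * 677.125 - 42
     = 2.645604.
Step 4: Ties present; correction factor C = 1 - 18/(13^3 - 13) = 0.991758. Corrected H = 2.645604 / 0.991758 = 2.667590.
Step 5: Under H0, H ~ chi^2(2); p-value = 0.263475.
Step 6: alpha = 0.1. fail to reject H0.

H = 2.6676, df = 2, p = 0.263475, fail to reject H0.


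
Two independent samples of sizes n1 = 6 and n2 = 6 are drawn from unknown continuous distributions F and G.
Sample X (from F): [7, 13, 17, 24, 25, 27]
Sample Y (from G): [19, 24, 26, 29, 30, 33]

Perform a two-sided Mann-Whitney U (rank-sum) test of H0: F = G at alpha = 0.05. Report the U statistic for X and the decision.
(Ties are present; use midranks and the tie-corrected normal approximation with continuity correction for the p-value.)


Step 1: Combine and sort all 12 observations; assign midranks.
sorted (value, group): (7,X), (13,X), (17,X), (19,Y), (24,X), (24,Y), (25,X), (26,Y), (27,X), (29,Y), (30,Y), (33,Y)
ranks: 7->1, 13->2, 17->3, 19->4, 24->5.5, 24->5.5, 25->7, 26->8, 27->9, 29->10, 30->11, 33->12
Step 2: Rank sum for X: R1 = 1 + 2 + 3 + 5.5 + 7 + 9 = 27.5.
Step 3: U_X = R1 - n1(n1+1)/2 = 27.5 - 6*7/2 = 27.5 - 21 = 6.5.
       U_Y = n1*n2 - U_X = 36 - 6.5 = 29.5.
Step 4: Ties are present, so use the tie-corrected normal approximation (with continuity correction) for the p-value.
Step 5: p-value = 0.077648; compare to alpha = 0.05. fail to reject H0.

U_X = 6.5, p = 0.077648, fail to reject H0 at alpha = 0.05.


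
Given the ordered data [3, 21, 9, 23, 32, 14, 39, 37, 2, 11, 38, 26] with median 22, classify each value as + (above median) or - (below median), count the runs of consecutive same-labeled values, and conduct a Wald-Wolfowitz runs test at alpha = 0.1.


Step 1: Compute median = 22; label A = above, B = below.
Labels in order: BBBAABAABBAA  (n_A = 6, n_B = 6)
Step 2: Count runs R = 6.
Step 3: Under H0 (random ordering), E[R] = 2*n_A*n_B/(n_A+n_B) + 1 = 2*6*6/12 + 1 = 7.0000.
        Var[R] = 2*n_A*n_B*(2*n_A*n_B - n_A - n_B) / ((n_A+n_B)^2 * (n_A+n_B-1)) = 4320/1584 = 2.7273.
        SD[R] = 1.6514.
Step 4: Continuity-corrected z = (R + 0.5 - E[R]) / SD[R] = (6 + 0.5 - 7.0000) / 1.6514 = -0.3028.
Step 5: Two-sided p-value via normal approximation = 2*(1 - Phi(|z|)) = 0.762069.
Step 6: alpha = 0.1. fail to reject H0.

R = 6, z = -0.3028, p = 0.762069, fail to reject H0.


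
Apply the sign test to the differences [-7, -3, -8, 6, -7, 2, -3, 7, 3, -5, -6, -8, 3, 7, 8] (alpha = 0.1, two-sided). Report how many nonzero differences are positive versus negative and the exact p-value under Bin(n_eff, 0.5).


Step 1: Discard zero differences. Original n = 15; n_eff = number of nonzero differences = 15.
Nonzero differences (with sign): -7, -3, -8, +6, -7, +2, -3, +7, +3, -5, -6, -8, +3, +7, +8
Step 2: Count signs: positive = 7, negative = 8.
Step 3: Under H0: P(positive) = 0.5, so the number of positives S ~ Bin(15, 0.5).
Step 4: Two-sided exact p-value = sum of Bin(15,0.5) probabilities at or below the observed probability = 1.000000.
Step 5: alpha = 0.1. fail to reject H0.

n_eff = 15, pos = 7, neg = 8, p = 1.000000, fail to reject H0.


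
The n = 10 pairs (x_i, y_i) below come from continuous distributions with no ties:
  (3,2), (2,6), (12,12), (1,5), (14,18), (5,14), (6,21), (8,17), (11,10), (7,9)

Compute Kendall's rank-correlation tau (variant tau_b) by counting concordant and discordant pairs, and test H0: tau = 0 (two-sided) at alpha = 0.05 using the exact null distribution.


Step 1: Enumerate the 45 unordered pairs (i,j) with i<j and classify each by sign(x_j-x_i) * sign(y_j-y_i).
  (1,2):dx=-1,dy=+4->D; (1,3):dx=+9,dy=+10->C; (1,4):dx=-2,dy=+3->D; (1,5):dx=+11,dy=+16->C
  (1,6):dx=+2,dy=+12->C; (1,7):dx=+3,dy=+19->C; (1,8):dx=+5,dy=+15->C; (1,9):dx=+8,dy=+8->C
  (1,10):dx=+4,dy=+7->C; (2,3):dx=+10,dy=+6->C; (2,4):dx=-1,dy=-1->C; (2,5):dx=+12,dy=+12->C
  (2,6):dx=+3,dy=+8->C; (2,7):dx=+4,dy=+15->C; (2,8):dx=+6,dy=+11->C; (2,9):dx=+9,dy=+4->C
  (2,10):dx=+5,dy=+3->C; (3,4):dx=-11,dy=-7->C; (3,5):dx=+2,dy=+6->C; (3,6):dx=-7,dy=+2->D
  (3,7):dx=-6,dy=+9->D; (3,8):dx=-4,dy=+5->D; (3,9):dx=-1,dy=-2->C; (3,10):dx=-5,dy=-3->C
  (4,5):dx=+13,dy=+13->C; (4,6):dx=+4,dy=+9->C; (4,7):dx=+5,dy=+16->C; (4,8):dx=+7,dy=+12->C
  (4,9):dx=+10,dy=+5->C; (4,10):dx=+6,dy=+4->C; (5,6):dx=-9,dy=-4->C; (5,7):dx=-8,dy=+3->D
  (5,8):dx=-6,dy=-1->C; (5,9):dx=-3,dy=-8->C; (5,10):dx=-7,dy=-9->C; (6,7):dx=+1,dy=+7->C
  (6,8):dx=+3,dy=+3->C; (6,9):dx=+6,dy=-4->D; (6,10):dx=+2,dy=-5->D; (7,8):dx=+2,dy=-4->D
  (7,9):dx=+5,dy=-11->D; (7,10):dx=+1,dy=-12->D; (8,9):dx=+3,dy=-7->D; (8,10):dx=-1,dy=-8->C
  (9,10):dx=-4,dy=-1->C
Step 2: C = 33, D = 12, total pairs = 45.
Step 3: tau = (C - D)/(n(n-1)/2) = (33 - 12)/45 = 0.466667.
Step 4: Exact two-sided p-value (enumerate n! = 3628800 permutations of y under H0): p = 0.072550.
Step 5: alpha = 0.05. fail to reject H0.

tau_b = 0.4667 (C=33, D=12), p = 0.072550, fail to reject H0.


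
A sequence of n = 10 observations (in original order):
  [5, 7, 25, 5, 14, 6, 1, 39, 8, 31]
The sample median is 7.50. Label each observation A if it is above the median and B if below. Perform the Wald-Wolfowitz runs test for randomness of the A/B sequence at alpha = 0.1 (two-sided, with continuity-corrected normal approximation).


Step 1: Compute median = 7.50; label A = above, B = below.
Labels in order: BBABABBAAA  (n_A = 5, n_B = 5)
Step 2: Count runs R = 6.
Step 3: Under H0 (random ordering), E[R] = 2*n_A*n_B/(n_A+n_B) + 1 = 2*5*5/10 + 1 = 6.0000.
        Var[R] = 2*n_A*n_B*(2*n_A*n_B - n_A - n_B) / ((n_A+n_B)^2 * (n_A+n_B-1)) = 2000/900 = 2.2222.
        SD[R] = 1.4907.
Step 4: R = E[R], so z = 0 with no continuity correction.
Step 5: Two-sided p-value via normal approximation = 2*(1 - Phi(|z|)) = 1.000000.
Step 6: alpha = 0.1. fail to reject H0.

R = 6, z = 0.0000, p = 1.000000, fail to reject H0.


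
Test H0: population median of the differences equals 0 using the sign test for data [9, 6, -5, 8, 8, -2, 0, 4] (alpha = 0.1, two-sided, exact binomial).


Step 1: Discard zero differences. Original n = 8; n_eff = number of nonzero differences = 7.
Nonzero differences (with sign): +9, +6, -5, +8, +8, -2, +4
Step 2: Count signs: positive = 5, negative = 2.
Step 3: Under H0: P(positive) = 0.5, so the number of positives S ~ Bin(7, 0.5).
Step 4: Two-sided exact p-value = sum of Bin(7,0.5) probabilities at or below the observed probability = 0.453125.
Step 5: alpha = 0.1. fail to reject H0.

n_eff = 7, pos = 5, neg = 2, p = 0.453125, fail to reject H0.


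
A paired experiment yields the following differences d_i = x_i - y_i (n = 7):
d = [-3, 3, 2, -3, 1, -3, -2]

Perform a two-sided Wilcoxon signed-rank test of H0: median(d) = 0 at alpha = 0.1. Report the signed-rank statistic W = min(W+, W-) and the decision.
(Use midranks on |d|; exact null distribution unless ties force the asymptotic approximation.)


Step 1: Drop any zero differences (none here) and take |d_i|.
|d| = [3, 3, 2, 3, 1, 3, 2]
Step 2: Midrank |d_i| (ties get averaged ranks).
ranks: |3|->5.5, |3|->5.5, |2|->2.5, |3|->5.5, |1|->1, |3|->5.5, |2|->2.5
Step 3: Attach original signs; sum ranks with positive sign and with negative sign.
W+ = 5.5 + 2.5 + 1 = 9
W- = 5.5 + 5.5 + 5.5 + 2.5 = 19
(Check: W+ + W- = 28 should equal n(n+1)/2 = 28.)
Step 4: Test statistic W = min(W+, W-) = 9.
Step 5: Ties in |d|, so use the tie-corrected normal approximation.
        E[W] = n(n+1)/4 = 7*8/4 = 14.
        Tie groups: |d|=2 (t=2), |d|=3 (t=4); sum(t^3 - t) = 66.
        Var[W] = n(n+1)(2n+1)/24 - sum(t^3-t)/48 = 840/24 - 66/48 = 33.625.
        z = (W - E[W]) / sqrt(Var[W]) = (9 - 14) / 5.7987 = -0.8623.
        Two-sided p = 2*Phi(z) = 0.388544.
Step 6: alpha = 0.1. fail to reject H0.

W+ = 9, W- = 19, W = min = 9, p = 0.388544, fail to reject H0.


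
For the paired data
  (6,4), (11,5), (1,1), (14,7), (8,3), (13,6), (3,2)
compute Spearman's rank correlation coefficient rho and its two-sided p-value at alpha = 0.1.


Step 1: Rank x and y separately (midranks; no ties here).
rank(x): 6->3, 11->5, 1->1, 14->7, 8->4, 13->6, 3->2
rank(y): 4->4, 5->5, 1->1, 7->7, 3->3, 6->6, 2->2
Step 2: d_i = R_x(i) - R_y(i); compute d_i^2.
  (3-4)^2=1, (5-5)^2=0, (1-1)^2=0, (7-7)^2=0, (4-3)^2=1, (6-6)^2=0, (2-2)^2=0
sum(d^2) = 2.
Step 3: rho = 1 - 6*2 / (7*(7^2 - 1)) = 1 - 12/336 = 0.964286.
Step 4: Under H0, t = rho * sqrt((n-2)/(1-rho^2)) = 8.1408 ~ t(5).
Step 5: Two-sided p-value from the t-distribution with 5 df = 0.000454.
Step 6: alpha = 0.1. reject H0.

rho = 0.9643, p = 0.000454, reject H0 at alpha = 0.1.


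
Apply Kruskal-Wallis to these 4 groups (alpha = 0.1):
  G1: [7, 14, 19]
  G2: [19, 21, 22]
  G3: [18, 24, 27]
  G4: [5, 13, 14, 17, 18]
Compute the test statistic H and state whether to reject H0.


Step 1: Combine all N = 14 observations and assign midranks.
sorted (value, group, rank): (5,G4,1), (7,G1,2), (13,G4,3), (14,G1,4.5), (14,G4,4.5), (17,G4,6), (18,G3,7.5), (18,G4,7.5), (19,G1,9.5), (19,G2,9.5), (21,G2,11), (22,G2,12), (24,G3,13), (27,G3,14)
Step 2: Sum ranks within each group.
R_1 = 16 (n_1 = 3)
R_2 = 32.5 (n_2 = 3)
R_3 = 34.5 (n_3 = 3)
R_4 = 22 (n_4 = 5)
Step 3: H = 12/(N(N+1)) * sum(R_i^2/n_i) - 3(N+1)
     = 12/(14*15) * (16^2/3 + 32.5^2/3 + 34.5^2/3 + 22^2/5) - 3*15
     = 0.057143 * 930.967 - 45
     = 8.198095.
Step 4: Ties present; correction factor C = 1 - 18/(14^3 - 14) = 0.993407. Corrected H = 8.198095 / 0.993407 = 8.252507.
Step 5: Under H0, H ~ chi^2(3); p-value = 0.041071.
Step 6: alpha = 0.1. reject H0.

H = 8.2525, df = 3, p = 0.041071, reject H0.


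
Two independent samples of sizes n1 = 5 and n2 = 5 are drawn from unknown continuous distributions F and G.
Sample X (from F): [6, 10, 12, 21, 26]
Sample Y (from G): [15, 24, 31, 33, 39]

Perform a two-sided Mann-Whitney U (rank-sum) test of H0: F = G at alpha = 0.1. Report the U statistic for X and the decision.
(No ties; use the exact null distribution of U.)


Step 1: Combine and sort all 10 observations; assign midranks.
sorted (value, group): (6,X), (10,X), (12,X), (15,Y), (21,X), (24,Y), (26,X), (31,Y), (33,Y), (39,Y)
ranks: 6->1, 10->2, 12->3, 15->4, 21->5, 24->6, 26->7, 31->8, 33->9, 39->10
Step 2: Rank sum for X: R1 = 1 + 2 + 3 + 5 + 7 = 18.
Step 3: U_X = R1 - n1(n1+1)/2 = 18 - 5*6/2 = 18 - 15 = 3.
       U_Y = n1*n2 - U_X = 25 - 3 = 22.
Step 4: No ties, so the exact null distribution of U (based on enumerating the C(10,5) = 252 equally likely rank assignments) gives the two-sided p-value.
Step 5: p-value = 0.055556; compare to alpha = 0.1. reject H0.

U_X = 3, p = 0.055556, reject H0 at alpha = 0.1.


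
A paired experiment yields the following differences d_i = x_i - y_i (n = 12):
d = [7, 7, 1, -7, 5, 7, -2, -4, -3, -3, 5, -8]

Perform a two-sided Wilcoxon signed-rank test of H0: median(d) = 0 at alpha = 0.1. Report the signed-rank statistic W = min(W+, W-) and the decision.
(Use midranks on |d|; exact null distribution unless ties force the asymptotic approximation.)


Step 1: Drop any zero differences (none here) and take |d_i|.
|d| = [7, 7, 1, 7, 5, 7, 2, 4, 3, 3, 5, 8]
Step 2: Midrank |d_i| (ties get averaged ranks).
ranks: |7|->9.5, |7|->9.5, |1|->1, |7|->9.5, |5|->6.5, |7|->9.5, |2|->2, |4|->5, |3|->3.5, |3|->3.5, |5|->6.5, |8|->12
Step 3: Attach original signs; sum ranks with positive sign and with negative sign.
W+ = 9.5 + 9.5 + 1 + 6.5 + 9.5 + 6.5 = 42.5
W- = 9.5 + 2 + 5 + 3.5 + 3.5 + 12 = 35.5
(Check: W+ + W- = 78 should equal n(n+1)/2 = 78.)
Step 4: Test statistic W = min(W+, W-) = 35.5.
Step 5: Ties in |d|, so use the tie-corrected normal approximation.
        E[W] = n(n+1)/4 = 12*13/4 = 39.
        Tie groups: |d|=3 (t=2), |d|=5 (t=2), |d|=7 (t=4); sum(t^3 - t) = 72.
        Var[W] = n(n+1)(2n+1)/24 - sum(t^3-t)/48 = 3900/24 - 72/48 = 161.
        z = (W - E[W]) / sqrt(Var[W]) = (35.5 - 39) / 12.6886 = -0.2758.
        Two-sided p = 2*Phi(z) = 0.782672.
Step 6: alpha = 0.1. fail to reject H0.

W+ = 42.5, W- = 35.5, W = min = 35.5, p = 0.782672, fail to reject H0.


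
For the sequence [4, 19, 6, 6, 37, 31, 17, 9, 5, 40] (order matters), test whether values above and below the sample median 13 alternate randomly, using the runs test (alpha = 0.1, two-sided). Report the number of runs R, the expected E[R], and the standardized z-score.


Step 1: Compute median = 13; label A = above, B = below.
Labels in order: BABBAAABBA  (n_A = 5, n_B = 5)
Step 2: Count runs R = 6.
Step 3: Under H0 (random ordering), E[R] = 2*n_A*n_B/(n_A+n_B) + 1 = 2*5*5/10 + 1 = 6.0000.
        Var[R] = 2*n_A*n_B*(2*n_A*n_B - n_A - n_B) / ((n_A+n_B)^2 * (n_A+n_B-1)) = 2000/900 = 2.2222.
        SD[R] = 1.4907.
Step 4: R = E[R], so z = 0 with no continuity correction.
Step 5: Two-sided p-value via normal approximation = 2*(1 - Phi(|z|)) = 1.000000.
Step 6: alpha = 0.1. fail to reject H0.

R = 6, z = 0.0000, p = 1.000000, fail to reject H0.


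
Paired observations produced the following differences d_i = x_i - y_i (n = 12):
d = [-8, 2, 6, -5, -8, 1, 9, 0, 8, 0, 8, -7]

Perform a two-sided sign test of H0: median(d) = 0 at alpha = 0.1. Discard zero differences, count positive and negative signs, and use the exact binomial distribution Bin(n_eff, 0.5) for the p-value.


Step 1: Discard zero differences. Original n = 12; n_eff = number of nonzero differences = 10.
Nonzero differences (with sign): -8, +2, +6, -5, -8, +1, +9, +8, +8, -7
Step 2: Count signs: positive = 6, negative = 4.
Step 3: Under H0: P(positive) = 0.5, so the number of positives S ~ Bin(10, 0.5).
Step 4: Two-sided exact p-value = sum of Bin(10,0.5) probabilities at or below the observed probability = 0.753906.
Step 5: alpha = 0.1. fail to reject H0.

n_eff = 10, pos = 6, neg = 4, p = 0.753906, fail to reject H0.


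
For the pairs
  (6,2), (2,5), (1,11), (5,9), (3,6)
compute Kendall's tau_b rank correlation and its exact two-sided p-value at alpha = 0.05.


Step 1: Enumerate the 10 unordered pairs (i,j) with i<j and classify each by sign(x_j-x_i) * sign(y_j-y_i).
  (1,2):dx=-4,dy=+3->D; (1,3):dx=-5,dy=+9->D; (1,4):dx=-1,dy=+7->D; (1,5):dx=-3,dy=+4->D
  (2,3):dx=-1,dy=+6->D; (2,4):dx=+3,dy=+4->C; (2,5):dx=+1,dy=+1->C; (3,4):dx=+4,dy=-2->D
  (3,5):dx=+2,dy=-5->D; (4,5):dx=-2,dy=-3->C
Step 2: C = 3, D = 7, total pairs = 10.
Step 3: tau = (C - D)/(n(n-1)/2) = (3 - 7)/10 = -0.400000.
Step 4: Exact two-sided p-value (enumerate n! = 120 permutations of y under H0): p = 0.483333.
Step 5: alpha = 0.05. fail to reject H0.

tau_b = -0.4000 (C=3, D=7), p = 0.483333, fail to reject H0.


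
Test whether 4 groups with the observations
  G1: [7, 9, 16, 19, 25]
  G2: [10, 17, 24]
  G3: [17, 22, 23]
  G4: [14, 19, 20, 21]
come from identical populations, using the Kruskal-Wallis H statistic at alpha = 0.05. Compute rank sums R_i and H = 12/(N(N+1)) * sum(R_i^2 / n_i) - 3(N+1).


Step 1: Combine all N = 15 observations and assign midranks.
sorted (value, group, rank): (7,G1,1), (9,G1,2), (10,G2,3), (14,G4,4), (16,G1,5), (17,G2,6.5), (17,G3,6.5), (19,G1,8.5), (19,G4,8.5), (20,G4,10), (21,G4,11), (22,G3,12), (23,G3,13), (24,G2,14), (25,G1,15)
Step 2: Sum ranks within each group.
R_1 = 31.5 (n_1 = 5)
R_2 = 23.5 (n_2 = 3)
R_3 = 31.5 (n_3 = 3)
R_4 = 33.5 (n_4 = 4)
Step 3: H = 12/(N(N+1)) * sum(R_i^2/n_i) - 3(N+1)
     = 12/(15*16) * (31.5^2/5 + 23.5^2/3 + 31.5^2/3 + 33.5^2/4) - 3*16
     = 0.050000 * 993.846 - 48
     = 1.692292.
Step 4: Ties present; correction factor C = 1 - 12/(15^3 - 15) = 0.996429. Corrected H = 1.692292 / 0.996429 = 1.698357.
Step 5: Under H0, H ~ chi^2(3); p-value = 0.637299.
Step 6: alpha = 0.05. fail to reject H0.

H = 1.6984, df = 3, p = 0.637299, fail to reject H0.


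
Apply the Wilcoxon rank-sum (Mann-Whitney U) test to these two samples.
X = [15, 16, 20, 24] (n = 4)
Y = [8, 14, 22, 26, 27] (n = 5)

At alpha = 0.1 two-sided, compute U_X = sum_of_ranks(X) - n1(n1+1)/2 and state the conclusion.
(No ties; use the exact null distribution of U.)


Step 1: Combine and sort all 9 observations; assign midranks.
sorted (value, group): (8,Y), (14,Y), (15,X), (16,X), (20,X), (22,Y), (24,X), (26,Y), (27,Y)
ranks: 8->1, 14->2, 15->3, 16->4, 20->5, 22->6, 24->7, 26->8, 27->9
Step 2: Rank sum for X: R1 = 3 + 4 + 5 + 7 = 19.
Step 3: U_X = R1 - n1(n1+1)/2 = 19 - 4*5/2 = 19 - 10 = 9.
       U_Y = n1*n2 - U_X = 20 - 9 = 11.
Step 4: No ties, so the exact null distribution of U (based on enumerating the C(9,4) = 126 equally likely rank assignments) gives the two-sided p-value.
Step 5: p-value = 0.904762; compare to alpha = 0.1. fail to reject H0.

U_X = 9, p = 0.904762, fail to reject H0 at alpha = 0.1.


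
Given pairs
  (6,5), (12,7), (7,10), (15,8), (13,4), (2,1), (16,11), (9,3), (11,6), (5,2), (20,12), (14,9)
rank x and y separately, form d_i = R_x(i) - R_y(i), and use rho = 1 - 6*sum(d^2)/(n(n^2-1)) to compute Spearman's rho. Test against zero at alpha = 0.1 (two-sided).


Step 1: Rank x and y separately (midranks; no ties here).
rank(x): 6->3, 12->7, 7->4, 15->10, 13->8, 2->1, 16->11, 9->5, 11->6, 5->2, 20->12, 14->9
rank(y): 5->5, 7->7, 10->10, 8->8, 4->4, 1->1, 11->11, 3->3, 6->6, 2->2, 12->12, 9->9
Step 2: d_i = R_x(i) - R_y(i); compute d_i^2.
  (3-5)^2=4, (7-7)^2=0, (4-10)^2=36, (10-8)^2=4, (8-4)^2=16, (1-1)^2=0, (11-11)^2=0, (5-3)^2=4, (6-6)^2=0, (2-2)^2=0, (12-12)^2=0, (9-9)^2=0
sum(d^2) = 64.
Step 3: rho = 1 - 6*64 / (12*(12^2 - 1)) = 1 - 384/1716 = 0.776224.
Step 4: Under H0, t = rho * sqrt((n-2)/(1-rho^2)) = 3.8934 ~ t(10).
Step 5: Two-sided p-value from the t-distribution with 10 df = 0.002993.
Step 6: alpha = 0.1. reject H0.

rho = 0.7762, p = 0.002993, reject H0 at alpha = 0.1.


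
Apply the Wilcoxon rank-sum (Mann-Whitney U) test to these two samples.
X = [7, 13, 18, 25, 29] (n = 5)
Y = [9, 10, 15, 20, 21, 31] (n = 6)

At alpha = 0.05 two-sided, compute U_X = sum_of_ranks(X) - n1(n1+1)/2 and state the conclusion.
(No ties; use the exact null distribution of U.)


Step 1: Combine and sort all 11 observations; assign midranks.
sorted (value, group): (7,X), (9,Y), (10,Y), (13,X), (15,Y), (18,X), (20,Y), (21,Y), (25,X), (29,X), (31,Y)
ranks: 7->1, 9->2, 10->3, 13->4, 15->5, 18->6, 20->7, 21->8, 25->9, 29->10, 31->11
Step 2: Rank sum for X: R1 = 1 + 4 + 6 + 9 + 10 = 30.
Step 3: U_X = R1 - n1(n1+1)/2 = 30 - 5*6/2 = 30 - 15 = 15.
       U_Y = n1*n2 - U_X = 30 - 15 = 15.
Step 4: No ties, so the exact null distribution of U (based on enumerating the C(11,5) = 462 equally likely rank assignments) gives the two-sided p-value.
Step 5: p-value = 1.000000; compare to alpha = 0.05. fail to reject H0.

U_X = 15, p = 1.000000, fail to reject H0 at alpha = 0.05.


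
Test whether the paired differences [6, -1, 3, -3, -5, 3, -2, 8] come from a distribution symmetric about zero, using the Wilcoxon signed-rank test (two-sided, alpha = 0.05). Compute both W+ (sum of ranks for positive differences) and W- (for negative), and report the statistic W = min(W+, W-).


Step 1: Drop any zero differences (none here) and take |d_i|.
|d| = [6, 1, 3, 3, 5, 3, 2, 8]
Step 2: Midrank |d_i| (ties get averaged ranks).
ranks: |6|->7, |1|->1, |3|->4, |3|->4, |5|->6, |3|->4, |2|->2, |8|->8
Step 3: Attach original signs; sum ranks with positive sign and with negative sign.
W+ = 7 + 4 + 4 + 8 = 23
W- = 1 + 4 + 6 + 2 = 13
(Check: W+ + W- = 36 should equal n(n+1)/2 = 36.)
Step 4: Test statistic W = min(W+, W-) = 13.
Step 5: Ties in |d|, so use the tie-corrected normal approximation.
        E[W] = n(n+1)/4 = 8*9/4 = 18.
        Tie groups: |d|=3 (t=3); sum(t^3 - t) = 24.
        Var[W] = n(n+1)(2n+1)/24 - sum(t^3-t)/48 = 1224/24 - 24/48 = 50.5.
        z = (W - E[W]) / sqrt(Var[W]) = (13 - 18) / 7.1063 = -0.7036.
        Two-sided p = 2*Phi(z) = 0.481683.
Step 6: alpha = 0.05. fail to reject H0.

W+ = 23, W- = 13, W = min = 13, p = 0.481683, fail to reject H0.


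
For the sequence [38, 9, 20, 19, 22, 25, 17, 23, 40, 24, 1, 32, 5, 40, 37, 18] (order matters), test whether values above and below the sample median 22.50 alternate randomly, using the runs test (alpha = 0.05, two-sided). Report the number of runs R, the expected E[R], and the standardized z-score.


Step 1: Compute median = 22.50; label A = above, B = below.
Labels in order: ABBBBABAAABABAAB  (n_A = 8, n_B = 8)
Step 2: Count runs R = 10.
Step 3: Under H0 (random ordering), E[R] = 2*n_A*n_B/(n_A+n_B) + 1 = 2*8*8/16 + 1 = 9.0000.
        Var[R] = 2*n_A*n_B*(2*n_A*n_B - n_A - n_B) / ((n_A+n_B)^2 * (n_A+n_B-1)) = 14336/3840 = 3.7333.
        SD[R] = 1.9322.
Step 4: Continuity-corrected z = (R - 0.5 - E[R]) / SD[R] = (10 - 0.5 - 9.0000) / 1.9322 = 0.2588.
Step 5: Two-sided p-value via normal approximation = 2*(1 - Phi(|z|)) = 0.795809.
Step 6: alpha = 0.05. fail to reject H0.

R = 10, z = 0.2588, p = 0.795809, fail to reject H0.


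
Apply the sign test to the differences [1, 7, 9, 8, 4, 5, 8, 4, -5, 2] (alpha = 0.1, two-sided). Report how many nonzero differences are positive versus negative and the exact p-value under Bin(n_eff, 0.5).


Step 1: Discard zero differences. Original n = 10; n_eff = number of nonzero differences = 10.
Nonzero differences (with sign): +1, +7, +9, +8, +4, +5, +8, +4, -5, +2
Step 2: Count signs: positive = 9, negative = 1.
Step 3: Under H0: P(positive) = 0.5, so the number of positives S ~ Bin(10, 0.5).
Step 4: Two-sided exact p-value = sum of Bin(10,0.5) probabilities at or below the observed probability = 0.021484.
Step 5: alpha = 0.1. reject H0.

n_eff = 10, pos = 9, neg = 1, p = 0.021484, reject H0.


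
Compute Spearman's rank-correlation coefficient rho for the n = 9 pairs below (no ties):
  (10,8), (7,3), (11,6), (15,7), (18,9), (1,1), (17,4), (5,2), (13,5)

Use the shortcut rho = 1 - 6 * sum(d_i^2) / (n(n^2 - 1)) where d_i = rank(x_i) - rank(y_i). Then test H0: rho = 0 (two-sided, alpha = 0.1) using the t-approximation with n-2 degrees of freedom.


Step 1: Rank x and y separately (midranks; no ties here).
rank(x): 10->4, 7->3, 11->5, 15->7, 18->9, 1->1, 17->8, 5->2, 13->6
rank(y): 8->8, 3->3, 6->6, 7->7, 9->9, 1->1, 4->4, 2->2, 5->5
Step 2: d_i = R_x(i) - R_y(i); compute d_i^2.
  (4-8)^2=16, (3-3)^2=0, (5-6)^2=1, (7-7)^2=0, (9-9)^2=0, (1-1)^2=0, (8-4)^2=16, (2-2)^2=0, (6-5)^2=1
sum(d^2) = 34.
Step 3: rho = 1 - 6*34 / (9*(9^2 - 1)) = 1 - 204/720 = 0.716667.
Step 4: Under H0, t = rho * sqrt((n-2)/(1-rho^2)) = 2.7188 ~ t(7).
Step 5: Two-sided p-value from the t-distribution with 7 df = 0.029818.
Step 6: alpha = 0.1. reject H0.

rho = 0.7167, p = 0.029818, reject H0 at alpha = 0.1.


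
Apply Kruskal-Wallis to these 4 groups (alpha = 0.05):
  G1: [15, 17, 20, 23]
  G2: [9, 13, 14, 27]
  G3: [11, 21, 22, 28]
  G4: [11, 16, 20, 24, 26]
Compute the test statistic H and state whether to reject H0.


Step 1: Combine all N = 17 observations and assign midranks.
sorted (value, group, rank): (9,G2,1), (11,G3,2.5), (11,G4,2.5), (13,G2,4), (14,G2,5), (15,G1,6), (16,G4,7), (17,G1,8), (20,G1,9.5), (20,G4,9.5), (21,G3,11), (22,G3,12), (23,G1,13), (24,G4,14), (26,G4,15), (27,G2,16), (28,G3,17)
Step 2: Sum ranks within each group.
R_1 = 36.5 (n_1 = 4)
R_2 = 26 (n_2 = 4)
R_3 = 42.5 (n_3 = 4)
R_4 = 48 (n_4 = 5)
Step 3: H = 12/(N(N+1)) * sum(R_i^2/n_i) - 3(N+1)
     = 12/(17*18) * (36.5^2/4 + 26^2/4 + 42.5^2/4 + 48^2/5) - 3*18
     = 0.039216 * 1414.42 - 54
     = 1.467647.
Step 4: Ties present; correction factor C = 1 - 12/(17^3 - 17) = 0.997549. Corrected H = 1.467647 / 0.997549 = 1.471253.
Step 5: Under H0, H ~ chi^2(3); p-value = 0.688921.
Step 6: alpha = 0.05. fail to reject H0.

H = 1.4713, df = 3, p = 0.688921, fail to reject H0.


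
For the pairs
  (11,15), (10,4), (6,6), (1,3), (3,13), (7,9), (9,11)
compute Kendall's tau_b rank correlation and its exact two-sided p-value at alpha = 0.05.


Step 1: Enumerate the 21 unordered pairs (i,j) with i<j and classify each by sign(x_j-x_i) * sign(y_j-y_i).
  (1,2):dx=-1,dy=-11->C; (1,3):dx=-5,dy=-9->C; (1,4):dx=-10,dy=-12->C; (1,5):dx=-8,dy=-2->C
  (1,6):dx=-4,dy=-6->C; (1,7):dx=-2,dy=-4->C; (2,3):dx=-4,dy=+2->D; (2,4):dx=-9,dy=-1->C
  (2,5):dx=-7,dy=+9->D; (2,6):dx=-3,dy=+5->D; (2,7):dx=-1,dy=+7->D; (3,4):dx=-5,dy=-3->C
  (3,5):dx=-3,dy=+7->D; (3,6):dx=+1,dy=+3->C; (3,7):dx=+3,dy=+5->C; (4,5):dx=+2,dy=+10->C
  (4,6):dx=+6,dy=+6->C; (4,7):dx=+8,dy=+8->C; (5,6):dx=+4,dy=-4->D; (5,7):dx=+6,dy=-2->D
  (6,7):dx=+2,dy=+2->C
Step 2: C = 14, D = 7, total pairs = 21.
Step 3: tau = (C - D)/(n(n-1)/2) = (14 - 7)/21 = 0.333333.
Step 4: Exact two-sided p-value (enumerate n! = 5040 permutations of y under H0): p = 0.381349.
Step 5: alpha = 0.05. fail to reject H0.

tau_b = 0.3333 (C=14, D=7), p = 0.381349, fail to reject H0.


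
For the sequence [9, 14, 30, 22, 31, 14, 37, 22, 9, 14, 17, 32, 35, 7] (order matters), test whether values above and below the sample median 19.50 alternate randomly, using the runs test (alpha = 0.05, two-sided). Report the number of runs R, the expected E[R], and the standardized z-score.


Step 1: Compute median = 19.50; label A = above, B = below.
Labels in order: BBAAABAABBBAAB  (n_A = 7, n_B = 7)
Step 2: Count runs R = 7.
Step 3: Under H0 (random ordering), E[R] = 2*n_A*n_B/(n_A+n_B) + 1 = 2*7*7/14 + 1 = 8.0000.
        Var[R] = 2*n_A*n_B*(2*n_A*n_B - n_A - n_B) / ((n_A+n_B)^2 * (n_A+n_B-1)) = 8232/2548 = 3.2308.
        SD[R] = 1.7974.
Step 4: Continuity-corrected z = (R + 0.5 - E[R]) / SD[R] = (7 + 0.5 - 8.0000) / 1.7974 = -0.2782.
Step 5: Two-sided p-value via normal approximation = 2*(1 - Phi(|z|)) = 0.780879.
Step 6: alpha = 0.05. fail to reject H0.

R = 7, z = -0.2782, p = 0.780879, fail to reject H0.


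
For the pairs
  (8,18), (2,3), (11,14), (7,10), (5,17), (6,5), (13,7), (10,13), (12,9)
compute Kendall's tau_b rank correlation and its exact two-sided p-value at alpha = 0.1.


Step 1: Enumerate the 36 unordered pairs (i,j) with i<j and classify each by sign(x_j-x_i) * sign(y_j-y_i).
  (1,2):dx=-6,dy=-15->C; (1,3):dx=+3,dy=-4->D; (1,4):dx=-1,dy=-8->C; (1,5):dx=-3,dy=-1->C
  (1,6):dx=-2,dy=-13->C; (1,7):dx=+5,dy=-11->D; (1,8):dx=+2,dy=-5->D; (1,9):dx=+4,dy=-9->D
  (2,3):dx=+9,dy=+11->C; (2,4):dx=+5,dy=+7->C; (2,5):dx=+3,dy=+14->C; (2,6):dx=+4,dy=+2->C
  (2,7):dx=+11,dy=+4->C; (2,8):dx=+8,dy=+10->C; (2,9):dx=+10,dy=+6->C; (3,4):dx=-4,dy=-4->C
  (3,5):dx=-6,dy=+3->D; (3,6):dx=-5,dy=-9->C; (3,7):dx=+2,dy=-7->D; (3,8):dx=-1,dy=-1->C
  (3,9):dx=+1,dy=-5->D; (4,5):dx=-2,dy=+7->D; (4,6):dx=-1,dy=-5->C; (4,7):dx=+6,dy=-3->D
  (4,8):dx=+3,dy=+3->C; (4,9):dx=+5,dy=-1->D; (5,6):dx=+1,dy=-12->D; (5,7):dx=+8,dy=-10->D
  (5,8):dx=+5,dy=-4->D; (5,9):dx=+7,dy=-8->D; (6,7):dx=+7,dy=+2->C; (6,8):dx=+4,dy=+8->C
  (6,9):dx=+6,dy=+4->C; (7,8):dx=-3,dy=+6->D; (7,9):dx=-1,dy=+2->D; (8,9):dx=+2,dy=-4->D
Step 2: C = 19, D = 17, total pairs = 36.
Step 3: tau = (C - D)/(n(n-1)/2) = (19 - 17)/36 = 0.055556.
Step 4: Exact two-sided p-value (enumerate n! = 362880 permutations of y under H0): p = 0.919455.
Step 5: alpha = 0.1. fail to reject H0.

tau_b = 0.0556 (C=19, D=17), p = 0.919455, fail to reject H0.


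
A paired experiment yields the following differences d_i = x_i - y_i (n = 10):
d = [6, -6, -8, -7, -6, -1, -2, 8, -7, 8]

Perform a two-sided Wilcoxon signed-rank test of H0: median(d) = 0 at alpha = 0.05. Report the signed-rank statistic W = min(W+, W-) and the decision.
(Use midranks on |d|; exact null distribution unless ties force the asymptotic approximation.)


Step 1: Drop any zero differences (none here) and take |d_i|.
|d| = [6, 6, 8, 7, 6, 1, 2, 8, 7, 8]
Step 2: Midrank |d_i| (ties get averaged ranks).
ranks: |6|->4, |6|->4, |8|->9, |7|->6.5, |6|->4, |1|->1, |2|->2, |8|->9, |7|->6.5, |8|->9
Step 3: Attach original signs; sum ranks with positive sign and with negative sign.
W+ = 4 + 9 + 9 = 22
W- = 4 + 9 + 6.5 + 4 + 1 + 2 + 6.5 = 33
(Check: W+ + W- = 55 should equal n(n+1)/2 = 55.)
Step 4: Test statistic W = min(W+, W-) = 22.
Step 5: Ties in |d|, so use the tie-corrected normal approximation.
        E[W] = n(n+1)/4 = 10*11/4 = 27.5.
        Tie groups: |d|=6 (t=3), |d|=7 (t=2), |d|=8 (t=3); sum(t^3 - t) = 54.
        Var[W] = n(n+1)(2n+1)/24 - sum(t^3-t)/48 = 2310/24 - 54/48 = 95.125.
        z = (W - E[W]) / sqrt(Var[W]) = (22 - 27.5) / 9.7532 = -0.5639.
        Two-sided p = 2*Phi(z) = 0.572810.
Step 6: alpha = 0.05. fail to reject H0.

W+ = 22, W- = 33, W = min = 22, p = 0.572810, fail to reject H0.


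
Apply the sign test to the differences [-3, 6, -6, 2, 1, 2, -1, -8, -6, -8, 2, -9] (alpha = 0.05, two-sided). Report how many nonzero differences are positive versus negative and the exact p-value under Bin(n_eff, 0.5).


Step 1: Discard zero differences. Original n = 12; n_eff = number of nonzero differences = 12.
Nonzero differences (with sign): -3, +6, -6, +2, +1, +2, -1, -8, -6, -8, +2, -9
Step 2: Count signs: positive = 5, negative = 7.
Step 3: Under H0: P(positive) = 0.5, so the number of positives S ~ Bin(12, 0.5).
Step 4: Two-sided exact p-value = sum of Bin(12,0.5) probabilities at or below the observed probability = 0.774414.
Step 5: alpha = 0.05. fail to reject H0.

n_eff = 12, pos = 5, neg = 7, p = 0.774414, fail to reject H0.


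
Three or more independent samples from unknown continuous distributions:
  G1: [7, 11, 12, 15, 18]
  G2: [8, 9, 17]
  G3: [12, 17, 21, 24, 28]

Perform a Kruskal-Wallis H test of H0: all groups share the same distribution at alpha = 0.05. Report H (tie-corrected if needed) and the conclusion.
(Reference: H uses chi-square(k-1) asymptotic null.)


Step 1: Combine all N = 13 observations and assign midranks.
sorted (value, group, rank): (7,G1,1), (8,G2,2), (9,G2,3), (11,G1,4), (12,G1,5.5), (12,G3,5.5), (15,G1,7), (17,G2,8.5), (17,G3,8.5), (18,G1,10), (21,G3,11), (24,G3,12), (28,G3,13)
Step 2: Sum ranks within each group.
R_1 = 27.5 (n_1 = 5)
R_2 = 13.5 (n_2 = 3)
R_3 = 50 (n_3 = 5)
Step 3: H = 12/(N(N+1)) * sum(R_i^2/n_i) - 3(N+1)
     = 12/(13*14) * (27.5^2/5 + 13.5^2/3 + 50^2/5) - 3*14
     = 0.065934 * 712 - 42
     = 4.945055.
Step 4: Ties present; correction factor C = 1 - 12/(13^3 - 13) = 0.994505. Corrected H = 4.945055 / 0.994505 = 4.972376.
Step 5: Under H0, H ~ chi^2(2); p-value = 0.083227.
Step 6: alpha = 0.05. fail to reject H0.

H = 4.9724, df = 2, p = 0.083227, fail to reject H0.


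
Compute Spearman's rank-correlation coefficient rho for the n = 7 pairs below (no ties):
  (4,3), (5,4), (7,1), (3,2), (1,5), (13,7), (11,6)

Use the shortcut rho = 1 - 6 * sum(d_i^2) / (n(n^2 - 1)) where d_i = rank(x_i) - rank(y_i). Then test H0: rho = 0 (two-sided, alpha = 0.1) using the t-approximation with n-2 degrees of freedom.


Step 1: Rank x and y separately (midranks; no ties here).
rank(x): 4->3, 5->4, 7->5, 3->2, 1->1, 13->7, 11->6
rank(y): 3->3, 4->4, 1->1, 2->2, 5->5, 7->7, 6->6
Step 2: d_i = R_x(i) - R_y(i); compute d_i^2.
  (3-3)^2=0, (4-4)^2=0, (5-1)^2=16, (2-2)^2=0, (1-5)^2=16, (7-7)^2=0, (6-6)^2=0
sum(d^2) = 32.
Step 3: rho = 1 - 6*32 / (7*(7^2 - 1)) = 1 - 192/336 = 0.428571.
Step 4: Under H0, t = rho * sqrt((n-2)/(1-rho^2)) = 1.0607 ~ t(5).
Step 5: Two-sided p-value from the t-distribution with 5 df = 0.337368.
Step 6: alpha = 0.1. fail to reject H0.

rho = 0.4286, p = 0.337368, fail to reject H0 at alpha = 0.1.


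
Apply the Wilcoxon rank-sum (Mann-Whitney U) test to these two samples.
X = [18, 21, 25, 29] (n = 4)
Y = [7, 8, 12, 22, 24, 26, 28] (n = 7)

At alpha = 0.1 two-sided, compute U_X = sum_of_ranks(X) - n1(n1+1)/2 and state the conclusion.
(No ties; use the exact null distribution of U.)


Step 1: Combine and sort all 11 observations; assign midranks.
sorted (value, group): (7,Y), (8,Y), (12,Y), (18,X), (21,X), (22,Y), (24,Y), (25,X), (26,Y), (28,Y), (29,X)
ranks: 7->1, 8->2, 12->3, 18->4, 21->5, 22->6, 24->7, 25->8, 26->9, 28->10, 29->11
Step 2: Rank sum for X: R1 = 4 + 5 + 8 + 11 = 28.
Step 3: U_X = R1 - n1(n1+1)/2 = 28 - 4*5/2 = 28 - 10 = 18.
       U_Y = n1*n2 - U_X = 28 - 18 = 10.
Step 4: No ties, so the exact null distribution of U (based on enumerating the C(11,4) = 330 equally likely rank assignments) gives the two-sided p-value.
Step 5: p-value = 0.527273; compare to alpha = 0.1. fail to reject H0.

U_X = 18, p = 0.527273, fail to reject H0 at alpha = 0.1.


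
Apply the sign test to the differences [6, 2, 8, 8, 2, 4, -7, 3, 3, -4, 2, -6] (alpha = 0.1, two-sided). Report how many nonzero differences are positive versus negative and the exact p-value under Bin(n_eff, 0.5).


Step 1: Discard zero differences. Original n = 12; n_eff = number of nonzero differences = 12.
Nonzero differences (with sign): +6, +2, +8, +8, +2, +4, -7, +3, +3, -4, +2, -6
Step 2: Count signs: positive = 9, negative = 3.
Step 3: Under H0: P(positive) = 0.5, so the number of positives S ~ Bin(12, 0.5).
Step 4: Two-sided exact p-value = sum of Bin(12,0.5) probabilities at or below the observed probability = 0.145996.
Step 5: alpha = 0.1. fail to reject H0.

n_eff = 12, pos = 9, neg = 3, p = 0.145996, fail to reject H0.


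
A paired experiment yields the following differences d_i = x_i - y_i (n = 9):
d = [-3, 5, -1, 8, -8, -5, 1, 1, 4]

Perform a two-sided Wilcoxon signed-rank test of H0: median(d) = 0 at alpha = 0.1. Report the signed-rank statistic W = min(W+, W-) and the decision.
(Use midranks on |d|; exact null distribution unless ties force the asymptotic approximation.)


Step 1: Drop any zero differences (none here) and take |d_i|.
|d| = [3, 5, 1, 8, 8, 5, 1, 1, 4]
Step 2: Midrank |d_i| (ties get averaged ranks).
ranks: |3|->4, |5|->6.5, |1|->2, |8|->8.5, |8|->8.5, |5|->6.5, |1|->2, |1|->2, |4|->5
Step 3: Attach original signs; sum ranks with positive sign and with negative sign.
W+ = 6.5 + 8.5 + 2 + 2 + 5 = 24
W- = 4 + 2 + 8.5 + 6.5 = 21
(Check: W+ + W- = 45 should equal n(n+1)/2 = 45.)
Step 4: Test statistic W = min(W+, W-) = 21.
Step 5: Ties in |d|, so use the tie-corrected normal approximation.
        E[W] = n(n+1)/4 = 9*10/4 = 22.5.
        Tie groups: |d|=1 (t=3), |d|=5 (t=2), |d|=8 (t=2); sum(t^3 - t) = 36.
        Var[W] = n(n+1)(2n+1)/24 - sum(t^3-t)/48 = 1710/24 - 36/48 = 70.5.
        z = (W - E[W]) / sqrt(Var[W]) = (21 - 22.5) / 8.3964 = -0.1786.
        Two-sided p = 2*Phi(z) = 0.858215.
Step 6: alpha = 0.1. fail to reject H0.

W+ = 24, W- = 21, W = min = 21, p = 0.858215, fail to reject H0.


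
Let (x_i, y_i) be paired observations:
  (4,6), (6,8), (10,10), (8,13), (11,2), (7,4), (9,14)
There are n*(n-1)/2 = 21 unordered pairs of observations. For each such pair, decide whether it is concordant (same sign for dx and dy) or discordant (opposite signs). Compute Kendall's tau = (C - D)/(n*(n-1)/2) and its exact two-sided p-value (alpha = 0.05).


Step 1: Enumerate the 21 unordered pairs (i,j) with i<j and classify each by sign(x_j-x_i) * sign(y_j-y_i).
  (1,2):dx=+2,dy=+2->C; (1,3):dx=+6,dy=+4->C; (1,4):dx=+4,dy=+7->C; (1,5):dx=+7,dy=-4->D
  (1,6):dx=+3,dy=-2->D; (1,7):dx=+5,dy=+8->C; (2,3):dx=+4,dy=+2->C; (2,4):dx=+2,dy=+5->C
  (2,5):dx=+5,dy=-6->D; (2,6):dx=+1,dy=-4->D; (2,7):dx=+3,dy=+6->C; (3,4):dx=-2,dy=+3->D
  (3,5):dx=+1,dy=-8->D; (3,6):dx=-3,dy=-6->C; (3,7):dx=-1,dy=+4->D; (4,5):dx=+3,dy=-11->D
  (4,6):dx=-1,dy=-9->C; (4,7):dx=+1,dy=+1->C; (5,6):dx=-4,dy=+2->D; (5,7):dx=-2,dy=+12->D
  (6,7):dx=+2,dy=+10->C
Step 2: C = 11, D = 10, total pairs = 21.
Step 3: tau = (C - D)/(n(n-1)/2) = (11 - 10)/21 = 0.047619.
Step 4: Exact two-sided p-value (enumerate n! = 5040 permutations of y under H0): p = 1.000000.
Step 5: alpha = 0.05. fail to reject H0.

tau_b = 0.0476 (C=11, D=10), p = 1.000000, fail to reject H0.


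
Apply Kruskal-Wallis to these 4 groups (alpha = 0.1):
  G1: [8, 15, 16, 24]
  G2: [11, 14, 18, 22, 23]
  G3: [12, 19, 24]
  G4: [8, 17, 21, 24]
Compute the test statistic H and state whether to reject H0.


Step 1: Combine all N = 16 observations and assign midranks.
sorted (value, group, rank): (8,G1,1.5), (8,G4,1.5), (11,G2,3), (12,G3,4), (14,G2,5), (15,G1,6), (16,G1,7), (17,G4,8), (18,G2,9), (19,G3,10), (21,G4,11), (22,G2,12), (23,G2,13), (24,G1,15), (24,G3,15), (24,G4,15)
Step 2: Sum ranks within each group.
R_1 = 29.5 (n_1 = 4)
R_2 = 42 (n_2 = 5)
R_3 = 29 (n_3 = 3)
R_4 = 35.5 (n_4 = 4)
Step 3: H = 12/(N(N+1)) * sum(R_i^2/n_i) - 3(N+1)
     = 12/(16*17) * (29.5^2/4 + 42^2/5 + 29^2/3 + 35.5^2/4) - 3*17
     = 0.044118 * 1165.76 - 51
     = 0.430515.
Step 4: Ties present; correction factor C = 1 - 30/(16^3 - 16) = 0.992647. Corrected H = 0.430515 / 0.992647 = 0.433704.
Step 5: Under H0, H ~ chi^2(3); p-value = 0.933195.
Step 6: alpha = 0.1. fail to reject H0.

H = 0.4337, df = 3, p = 0.933195, fail to reject H0.
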